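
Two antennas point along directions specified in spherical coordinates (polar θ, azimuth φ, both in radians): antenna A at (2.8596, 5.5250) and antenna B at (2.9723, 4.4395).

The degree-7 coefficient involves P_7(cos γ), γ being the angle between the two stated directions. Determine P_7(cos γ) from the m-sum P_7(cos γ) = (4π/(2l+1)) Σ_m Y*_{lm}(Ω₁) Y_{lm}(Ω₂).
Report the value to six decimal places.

Summing Y*_{l m}(θ₁,φ₁)·Y_{l m}(θ₂,φ₂) over m ∈ [−7, 7]; prefactor 4π/(2·7+1) = 0.837758:
  m=-7: (+0.000036+0.000054i) × (+0.000002+0.000001i) = +0.000000+0.000000i  (running Σ = +0.000000+0.000000i)
  m=-6: (+0.000136-0.000823i) × (-0.000003+0.000042i) = +0.000000+0.000000i  (running Σ = +0.000000+0.000000i)
  m=-5: (-0.005361+0.004070i) × (-0.000567+0.000119i) = +0.000003-0.000003i  (running Σ = +0.000003-0.000003i)
  m=-4: (+0.037785+0.004129i) × (-0.002589-0.004982i) = -0.000077-0.000199i  (running Σ = -0.000075-0.000202i)
  m=-3: (-0.098451-0.115997i) × (+0.028543-0.026704i) = -0.005908-0.000682i  (running Σ = -0.005982-0.000884i)
  m=-2: (-0.022301+0.409345i) × (+0.161349+0.097989i) = -0.043709+0.063862i  (running Σ = -0.049692+0.062978i)
  m=-1: (+0.452963-0.428957i) × (-0.151884+0.542692i) = +0.163994+0.310971i  (running Σ = +0.114302+0.373949i)
  m=0: (-0.172932-0.000000i) × (-0.695778+0.000000i) = +0.120322+0.000000i  (running Σ = +0.234624+0.373949i)
  m=1: (-0.452963-0.428957i) × (+0.151884+0.542692i) = +0.163994-0.310971i  (running Σ = +0.398618+0.062978i)
  m=2: (-0.022301-0.409345i) × (+0.161349-0.097989i) = -0.043709-0.063862i  (running Σ = +0.354909-0.000884i)
  m=3: (+0.098451-0.115997i) × (-0.028543-0.026704i) = -0.005908+0.000682i  (running Σ = +0.349001-0.000202i)
  m=4: (+0.037785-0.004129i) × (-0.002589+0.004982i) = -0.000077+0.000199i  (running Σ = +0.348924-0.000003i)
  m=5: (+0.005361+0.004070i) × (+0.000567+0.000119i) = +0.000003+0.000003i  (running Σ = +0.348926+0.000000i)
  m=6: (+0.000136+0.000823i) × (-0.000003-0.000042i) = +0.000000-0.000000i  (running Σ = +0.348926+0.000000i)
  m=7: (-0.000036+0.000054i) × (-0.000002+0.000001i) = +0.000000-0.000000i  (running Σ = +0.348926-0.000000i)
Accumulated sum +0.348926-0.000000i; after 4π/(2l+1) scaling, +0.292316-0.000000i ⇒ P_7 = 0.292316

0.292316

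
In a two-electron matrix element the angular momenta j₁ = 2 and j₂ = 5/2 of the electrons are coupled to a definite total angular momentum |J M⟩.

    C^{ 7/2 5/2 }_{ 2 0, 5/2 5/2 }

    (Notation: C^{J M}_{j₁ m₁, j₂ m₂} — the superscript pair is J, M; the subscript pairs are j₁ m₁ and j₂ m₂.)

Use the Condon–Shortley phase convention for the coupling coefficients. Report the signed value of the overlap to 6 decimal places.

j₁+j₂−J=1  J+j₁−j₂=3  J−j₁+j₂=4  j₁+j₂+J+1=9
(j₁±m₁, j₂±m₂, J±M) = (2,2,5,0,6,1)
P² = 7680/7
sum k=1..1:
  [1] −1/48 = -1/48
S = -1/48
C² = P²·S² = 10/21 ; C = -0.690066

−√(10/21) = -0.690066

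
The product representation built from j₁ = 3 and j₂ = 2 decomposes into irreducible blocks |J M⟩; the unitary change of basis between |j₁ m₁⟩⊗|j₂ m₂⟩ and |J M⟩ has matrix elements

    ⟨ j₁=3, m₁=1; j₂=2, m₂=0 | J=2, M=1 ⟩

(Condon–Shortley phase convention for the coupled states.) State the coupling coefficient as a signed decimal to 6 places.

−√(1/7) ≈ -0.377964

j₁+j₂−J=3  J+j₁−j₂=3  J−j₁+j₂=1  j₁+j₂+J+1=8
(j₁±m₁, j₂±m₂, J±M) = (4,2,2,2,3,1)
P² = 36/7
sum k=1..2:
  [1] −1/4 = -1/4
  [2] +1/12 = 1/12
S = -1/6
C² = P²·S² = 1/7 ; C = -0.377964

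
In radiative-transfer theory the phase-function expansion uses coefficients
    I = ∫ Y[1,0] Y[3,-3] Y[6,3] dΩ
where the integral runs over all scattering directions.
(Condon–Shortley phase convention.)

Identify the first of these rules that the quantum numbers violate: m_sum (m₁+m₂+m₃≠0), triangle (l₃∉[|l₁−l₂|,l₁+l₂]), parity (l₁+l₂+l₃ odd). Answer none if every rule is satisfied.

triangle

azimuthal sum: 0 − 3 + 3 = 0  ✓
l₃ must lie in [2,4]; have l₃=6  ✗
L = 1 + 3 + 6 = 10 (even)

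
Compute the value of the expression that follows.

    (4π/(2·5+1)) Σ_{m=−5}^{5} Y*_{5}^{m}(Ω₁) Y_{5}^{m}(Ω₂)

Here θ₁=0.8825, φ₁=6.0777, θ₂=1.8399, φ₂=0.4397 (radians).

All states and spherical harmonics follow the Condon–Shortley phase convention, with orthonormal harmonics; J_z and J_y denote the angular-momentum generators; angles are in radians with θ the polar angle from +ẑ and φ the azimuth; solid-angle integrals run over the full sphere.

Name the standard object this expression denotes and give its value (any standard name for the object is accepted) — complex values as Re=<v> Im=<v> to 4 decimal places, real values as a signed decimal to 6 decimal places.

This sum is the spherical-harmonic addition theorem: it equals the Legendre polynomial P_l(cos γ) of the angle γ between the two directions.
Summing Y*_{l m}(θ₁,φ₁)·Y_{l m}(θ₂,φ₂) over m ∈ [−5, 5]; prefactor 4π/(2·5+1) = 1.142397:
  [-5]  conj(Y_{5,-5})(Ω₁) = +0.065942-0.109173i ; Y_{5,-5}(Ω₂) = -0.226934-0.312752i ; Δ = -0.049108+0.004151i
  [-4]  conj(Y_{5,-4})(Ω₁) = +0.225838-0.242978i ; Y_{5,-4}(Ω₂) = +0.062985+0.331064i ; Δ = +0.094666+0.059463i
  [-3]  conj(Y_{5,-3})(Ω₁) = +0.342201-0.242474i ; Y_{5,-3}(Ω₂) = -0.028082+0.109205i ; Δ = +0.016870+0.044179i
  [-2]  conj(Y_{5,-2})(Ω₁) = +0.123932-0.054008i ; Y_{5,-2}(Ω₂) = +0.210374-0.254171i ; Δ = +0.012345-0.042862i
  [-1]  conj(Y_{5,-1})(Ω₁) = -0.297836+0.062077i ; Y_{5,-1}(Ω₂) = +0.032221-0.015157i ; Δ = -0.008656+0.006515i
  [+0]  conj(Y_{5,0})(Ω₁) = -0.221975-0.000000i ; Y_{5,0}(Ω₂) = -0.322338+0.000000i ; Δ = +0.071551+0.000000i
  [+1]  conj(Y_{5,1})(Ω₁) = +0.297836+0.062077i ; Y_{5,1}(Ω₂) = -0.032221-0.015157i ; Δ = -0.008656-0.006515i
  [+2]  conj(Y_{5,2})(Ω₁) = +0.123932+0.054008i ; Y_{5,2}(Ω₂) = +0.210374+0.254171i ; Δ = +0.012345+0.042862i
  [+3]  conj(Y_{5,3})(Ω₁) = -0.342201-0.242474i ; Y_{5,3}(Ω₂) = +0.028082+0.109205i ; Δ = +0.016870-0.044179i
  [+4]  conj(Y_{5,4})(Ω₁) = +0.225838+0.242978i ; Y_{5,4}(Ω₂) = +0.062985-0.331064i ; Δ = +0.094666-0.059463i
  [+5]  conj(Y_{5,5})(Ω₁) = -0.065942-0.109173i ; Y_{5,5}(Ω₂) = +0.226934-0.312752i ; Δ = -0.049108-0.004151i
Total Σ_m = +0.203783+0.000000i. Multiply by 1.142397: +0.232801+0.000000i. P_5(cos γ) = 0.232801

Legendre polynomial (addition theorem), +0.232801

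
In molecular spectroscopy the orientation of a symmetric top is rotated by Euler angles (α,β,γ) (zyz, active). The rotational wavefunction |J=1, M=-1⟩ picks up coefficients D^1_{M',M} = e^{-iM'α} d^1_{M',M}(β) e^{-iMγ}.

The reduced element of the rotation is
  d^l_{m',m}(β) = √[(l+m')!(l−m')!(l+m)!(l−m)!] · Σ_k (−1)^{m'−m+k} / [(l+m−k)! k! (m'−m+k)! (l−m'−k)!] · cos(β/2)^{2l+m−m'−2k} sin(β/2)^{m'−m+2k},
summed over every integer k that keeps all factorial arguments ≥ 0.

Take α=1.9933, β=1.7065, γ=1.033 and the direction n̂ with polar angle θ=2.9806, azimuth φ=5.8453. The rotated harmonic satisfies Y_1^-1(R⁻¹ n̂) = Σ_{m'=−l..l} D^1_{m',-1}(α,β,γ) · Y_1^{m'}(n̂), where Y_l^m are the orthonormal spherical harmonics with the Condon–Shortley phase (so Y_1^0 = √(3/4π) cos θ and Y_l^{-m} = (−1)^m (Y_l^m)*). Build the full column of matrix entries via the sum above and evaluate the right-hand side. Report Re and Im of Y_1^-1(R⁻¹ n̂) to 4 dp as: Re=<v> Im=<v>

Need the full column D^1_{m',-1} for m'=−1..1 at α=1.9933, β=1.7065, γ=1.0330.
cos(β/2)=0.657538, sin(β/2)=0.753421
d^1_{-1,-1}: single k=0 term ⇒ +0.432356;  D = -0.429486+0.049737i
d^1_{0,-1}: single k=0 term ⇒ -0.700606;  D = -0.358882-0.601708i
d^1_{1,-1}: single k=0 term ⇒ +0.567644;  D = +0.325416-0.465107i
Y_1^{m'}(θ=2.9806,φ=5.8453) and Σ D·Y over m':
  (-0.4295+0.0497i)·(+0.0502+0.0235i)  (-0.3589-0.6017i)·(-0.4823+0.0000i)  (+0.3254-0.4651i)·(-0.0502+0.0235i)
Y_1^-1(R⁻¹ n̂) = +0.144974+0.313573i

Re=0.1450 Im=0.3136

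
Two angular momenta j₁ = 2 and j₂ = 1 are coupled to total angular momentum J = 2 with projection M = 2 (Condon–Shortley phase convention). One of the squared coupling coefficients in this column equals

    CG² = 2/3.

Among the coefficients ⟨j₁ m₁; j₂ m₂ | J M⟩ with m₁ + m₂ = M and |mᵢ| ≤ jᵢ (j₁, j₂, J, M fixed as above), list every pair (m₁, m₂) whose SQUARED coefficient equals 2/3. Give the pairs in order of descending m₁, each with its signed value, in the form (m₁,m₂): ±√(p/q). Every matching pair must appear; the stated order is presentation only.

(2,0): +√(2/3)

Admissible pairs with m₁+m₂ = M = 2: (1,1), (2,0)
  (m₁,m₂)=(2,0): CG² = 2/3, CG = +√(2/3)   ← matches the target
  (m₁,m₂)=(1,1): CG² = 1/3, CG = −√(1/3)
Pairs with CG² = 2/3: (2,0): +√(2/3)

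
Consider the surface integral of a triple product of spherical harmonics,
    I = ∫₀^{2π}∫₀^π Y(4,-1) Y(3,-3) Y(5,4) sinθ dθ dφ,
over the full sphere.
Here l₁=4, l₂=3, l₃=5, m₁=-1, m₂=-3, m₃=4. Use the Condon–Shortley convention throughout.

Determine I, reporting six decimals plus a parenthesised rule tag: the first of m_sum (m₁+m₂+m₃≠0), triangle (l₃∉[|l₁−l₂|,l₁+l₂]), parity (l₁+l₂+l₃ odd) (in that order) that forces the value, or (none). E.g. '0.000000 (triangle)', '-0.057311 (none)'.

-0.186208 (none)

m-sum 0 ✓  L=12 even ✓  1≤5≤7 ✓
Π(2lᵢ+1) = 9×7×11 = 693
triangle coeff Δ(4,3,5) = 1/180180
Σ_t [0,2]: t=0:+1/576 t=1:−1/144 t=2:+1/576 = -1/288
(3j)²=20/1001 [(4 3 5; 0 0 0)], sign=+1
Σ_t [0,0]: t=0:+1/5760 = 1/5760
(3j)²=9/286 [(4 3 5; -1 -3 4)], sign=-1
⇒ 4πI² = 810/1859
I = (-1)√(810/1859/(4π)) = -0.18620781
No selection rule forces the value: the integral is nonzero (none).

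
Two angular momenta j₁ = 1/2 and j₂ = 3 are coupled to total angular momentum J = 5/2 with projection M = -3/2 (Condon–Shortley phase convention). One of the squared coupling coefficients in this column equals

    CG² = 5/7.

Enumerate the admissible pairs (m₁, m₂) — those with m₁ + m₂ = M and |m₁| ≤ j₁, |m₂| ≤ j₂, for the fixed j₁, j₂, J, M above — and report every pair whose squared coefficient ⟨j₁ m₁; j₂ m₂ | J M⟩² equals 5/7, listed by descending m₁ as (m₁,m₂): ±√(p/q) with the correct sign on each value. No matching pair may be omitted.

(1/2,-2): +√(5/7)

Admissible pairs with m₁+m₂ = M = -3/2: (-1/2,-1), (1/2,-2)
  (m₁,m₂)=(1/2,-2): CG² = 5/7, CG = +√(5/7)   ← matches the target
  (m₁,m₂)=(-1/2,-1): CG² = 2/7, CG = −√(2/7)
Pairs with CG² = 5/7: (1/2,-2): +√(5/7)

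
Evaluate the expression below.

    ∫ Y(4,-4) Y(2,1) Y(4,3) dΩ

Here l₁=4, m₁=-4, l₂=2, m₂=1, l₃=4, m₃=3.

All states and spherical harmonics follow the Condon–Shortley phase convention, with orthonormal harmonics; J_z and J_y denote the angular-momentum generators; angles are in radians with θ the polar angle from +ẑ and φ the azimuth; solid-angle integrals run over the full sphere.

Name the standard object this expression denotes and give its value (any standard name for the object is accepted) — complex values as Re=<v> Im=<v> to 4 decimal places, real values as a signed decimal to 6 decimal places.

Gaunt coefficient, +0.198645

This is a Gaunt coefficient — the integral of a triple product of spherical harmonics over the sphere.
Rules hold: Σm=0, L=10 even, 2≤4≤6.
N = 9·5·9 = 405
Δ = 2!·6!·2!/11! = 1/13860
Racah Σ t=0..2: t=0:+1/192 t=1:−1/36 t=2:+1/192 = -5/288
⇒ 3j(4 2 4; 0 0 0)² = 20/693, sgn -1
Racah Σ t=2..2: t=2:+1/1440 = 1/1440
⇒ 3j(4 2 4; -4 1 3)² = 7/165, sgn -1
4πI² = N·(3j₀)²·(3jₘ)² = 60/121
I = +1·√(0.495868/4π) = 0.19864517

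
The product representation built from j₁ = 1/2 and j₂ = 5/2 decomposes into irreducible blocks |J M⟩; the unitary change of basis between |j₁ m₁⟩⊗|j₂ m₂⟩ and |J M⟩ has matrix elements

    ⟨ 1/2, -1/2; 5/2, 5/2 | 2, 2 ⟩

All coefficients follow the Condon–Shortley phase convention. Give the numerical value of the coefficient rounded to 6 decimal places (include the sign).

j₁+j₂−J=1  J+j₁−j₂=0  J−j₁+j₂=4  j₁+j₂+J+1=6
(j₁±m₁, j₂±m₂, J±M) = (0,1,5,0,4,0)
P² = 480
sum k=1..1:
  [1] −1/24 = -1/24
S = -1/24
C² = P²·S² = 5/6 ; C = -0.912871

−√(5/6) = -0.912871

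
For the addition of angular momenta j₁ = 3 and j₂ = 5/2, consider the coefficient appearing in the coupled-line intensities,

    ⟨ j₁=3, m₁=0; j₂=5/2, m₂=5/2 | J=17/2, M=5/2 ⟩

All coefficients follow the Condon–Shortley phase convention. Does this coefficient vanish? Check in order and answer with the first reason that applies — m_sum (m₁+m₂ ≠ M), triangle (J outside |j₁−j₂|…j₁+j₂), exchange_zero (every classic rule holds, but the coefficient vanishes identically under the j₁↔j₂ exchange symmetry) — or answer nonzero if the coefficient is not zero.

triangle

m-sum: m₁+m₂ = 0+5/2 = 5/2, M = 5/2  ✓
triangle: need |j₁−j₂| ≤ J ≤ j₁+j₂, i.e. J ∈ [1/2, 11/2]; J = 17/2 is outside ✗ ⇒ coefficient is 0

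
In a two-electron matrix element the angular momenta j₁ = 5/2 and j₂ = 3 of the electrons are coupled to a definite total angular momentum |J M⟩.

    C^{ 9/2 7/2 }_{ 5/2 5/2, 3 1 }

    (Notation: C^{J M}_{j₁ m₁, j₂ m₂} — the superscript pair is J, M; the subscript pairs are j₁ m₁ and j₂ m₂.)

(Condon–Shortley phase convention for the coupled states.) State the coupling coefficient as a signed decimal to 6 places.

√[10·1!4!5!/11! · 5!0!4!2!8!1!] = √(1843200/11)
  +(−1)^0/∏(0,1,0,4,4,1)! = 1/576  (running 1/576)
⟨..|..⟩ = √(1843200/11)·(1/576) = +0.710669

+0.710669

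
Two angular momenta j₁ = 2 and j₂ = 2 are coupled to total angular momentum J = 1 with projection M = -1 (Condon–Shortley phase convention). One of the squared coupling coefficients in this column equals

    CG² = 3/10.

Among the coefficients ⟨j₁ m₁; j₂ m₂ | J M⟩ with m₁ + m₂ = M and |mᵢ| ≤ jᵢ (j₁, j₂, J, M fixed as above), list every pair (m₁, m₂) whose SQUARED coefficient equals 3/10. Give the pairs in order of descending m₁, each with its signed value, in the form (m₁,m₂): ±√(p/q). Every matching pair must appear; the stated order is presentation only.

(0,-1): −√(3/10); (-1,0): +√(3/10)

Admissible pairs with m₁+m₂ = M = -1: (-2,1), (-1,0), (0,-1), (1,-2)
  (m₁,m₂)=(1,-2): CG² = 1/5, CG = +√(1/5)
  (m₁,m₂)=(0,-1): CG² = 3/10, CG = −√(3/10)   ← matches the target
  (m₁,m₂)=(-1,0): CG² = 3/10, CG = +√(3/10)   ← matches the target
  (m₁,m₂)=(-2,1): CG² = 1/5, CG = −√(1/5)
Pairs with CG² = 3/10: (0,-1): −√(3/10); (-1,0): +√(3/10)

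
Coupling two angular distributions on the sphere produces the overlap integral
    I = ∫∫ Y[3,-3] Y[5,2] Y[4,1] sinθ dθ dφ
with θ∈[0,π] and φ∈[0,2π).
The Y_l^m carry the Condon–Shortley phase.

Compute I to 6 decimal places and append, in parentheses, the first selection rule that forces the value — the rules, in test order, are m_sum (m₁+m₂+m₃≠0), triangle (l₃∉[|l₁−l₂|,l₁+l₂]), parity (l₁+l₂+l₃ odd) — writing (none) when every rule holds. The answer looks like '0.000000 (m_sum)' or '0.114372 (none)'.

Rules hold: Σm=0, L=12 even, 2≤4≤8.
N = 7·11·9 = 693
Δ = 4!·2!·6!/13! = 1/180180
Racah Σ t=1..3: t=1:−1/576 t=2:+1/144 t=3:−1/576 = 1/288
⇒ 3j(3 5 4; 0 0 0)² = 20/1001, sgn +1
Racah Σ t=4..4: t=4:+1/1728 = 1/1728
⇒ 3j(3 5 4; -3 2 1)² = 25/858, sgn -1
4πI² = N·(3j₀)²·(3jₘ)² = 750/1859
I = -1·√(0.403443/4π) = -0.17917854
No selection rule forces the value: the integral is nonzero (none).

-0.179179 (none)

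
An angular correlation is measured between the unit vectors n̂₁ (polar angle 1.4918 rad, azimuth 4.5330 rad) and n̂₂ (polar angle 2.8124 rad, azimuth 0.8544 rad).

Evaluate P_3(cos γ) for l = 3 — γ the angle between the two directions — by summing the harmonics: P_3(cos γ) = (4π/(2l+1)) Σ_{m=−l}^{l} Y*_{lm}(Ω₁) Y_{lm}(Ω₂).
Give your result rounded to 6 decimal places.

0.418728

Addition theorem: P_3(cos γ) = (4π/7) Σ_m Y*_{lm}(Ω₁) Y_{lm}(Ω₂), m = −3…3:
  m=-3: Y*=(0.211859, 0.354908)  Y=(-0.011803, -0.007706)  product (0.000234, -0.005822)
  m=-2: Y*=(-0.075044, 0.028142)  Y=(0.013904, 0.100111)  product (-0.003861, -0.007121)
  m=-1: Y*=(0.055695, 0.307132)  Y=(0.238579, -0.274004)  product (0.097443, 0.058015)
  m=+0: Y*=(-0.087430, -0.000000)  Y=(-0.521745, 0.000000)  product (0.045616, 0.000000)
  m=+1: Y*=(-0.055695, 0.307132)  Y=(-0.238579, -0.274004)  product (0.097443, -0.058015)
  m=+2: Y*=(-0.075044, -0.028142)  Y=(0.013904, -0.100111)  product (-0.003861, 0.007121)
  m=+3: Y*=(-0.211859, 0.354908)  Y=(0.011803, -0.007706)  product (0.000234, 0.005822)
Σ over m = (0.233249, 0.000000); ×(4π/7) → (0.418728, 0.000000). Real part: 0.418728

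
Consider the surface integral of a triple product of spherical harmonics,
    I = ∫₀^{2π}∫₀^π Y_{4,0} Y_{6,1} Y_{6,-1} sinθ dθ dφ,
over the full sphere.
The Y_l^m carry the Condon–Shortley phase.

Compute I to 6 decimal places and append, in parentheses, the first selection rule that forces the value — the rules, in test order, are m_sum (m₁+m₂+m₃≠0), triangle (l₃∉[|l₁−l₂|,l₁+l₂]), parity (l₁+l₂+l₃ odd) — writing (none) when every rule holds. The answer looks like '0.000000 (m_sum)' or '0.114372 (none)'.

-0.096546 (none)

Rules hold: Σm=0, L=16 even, 2≤6≤10.
N = 9·13·13 = 1521
Δ = 4!·4!·8!/17! = 1/15315300
Racah Σ t=0..4: t=0:+1/829440 t=1:−1/25920 t=2:+1/9216 t=3:−1/25920 t=4:+1/829440 = 7/207360
⇒ 3j(4 6 6; 0 0 0)² = 28/2431, sgn +1
Racah Σ t=0..4: t=0:+1/2903040 t=1:−1/51840 t=2:+1/11520 t=3:−1/20736 t=4:+1/414720 = 1/45360
⇒ 3j(4 6 6; 0 1 -1)² = 1024/153153, sgn -1
4πI² = N·(3j₀)²·(3jₘ)² = 4096/34969
I = -1·√(0.117132/4π) = -0.09654581
No selection rule forces the value: the integral is nonzero (none).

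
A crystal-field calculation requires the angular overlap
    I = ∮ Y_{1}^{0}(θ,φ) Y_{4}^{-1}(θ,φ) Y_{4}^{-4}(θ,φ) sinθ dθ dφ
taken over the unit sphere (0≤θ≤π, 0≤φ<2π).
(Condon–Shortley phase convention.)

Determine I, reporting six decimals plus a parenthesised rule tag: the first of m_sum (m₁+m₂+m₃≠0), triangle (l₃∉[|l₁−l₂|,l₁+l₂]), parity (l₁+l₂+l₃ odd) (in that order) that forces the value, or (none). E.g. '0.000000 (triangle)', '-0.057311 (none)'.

0.000000 (m_sum)

Σmᵢ = -5 ≠ 0, so the φ-integral vanishes; I = 0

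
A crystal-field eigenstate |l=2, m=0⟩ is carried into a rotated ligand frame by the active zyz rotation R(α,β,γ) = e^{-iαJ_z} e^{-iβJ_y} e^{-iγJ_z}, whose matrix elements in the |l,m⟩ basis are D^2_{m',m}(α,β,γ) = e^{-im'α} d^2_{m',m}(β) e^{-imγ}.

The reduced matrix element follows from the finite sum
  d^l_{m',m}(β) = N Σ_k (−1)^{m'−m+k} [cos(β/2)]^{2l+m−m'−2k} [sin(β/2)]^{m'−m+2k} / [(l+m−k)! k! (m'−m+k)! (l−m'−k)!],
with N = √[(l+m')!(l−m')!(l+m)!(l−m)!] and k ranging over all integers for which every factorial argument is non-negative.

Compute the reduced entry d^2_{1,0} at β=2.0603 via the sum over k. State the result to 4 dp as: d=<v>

d=0.5082

d^2_{1,0}(β=2.0603) via the finite sum:
c=cos(2.060300/2)=0.514690, s=sin(2.060300/2)=0.857376; N=√[6·1·2·2]=4.898979
k∈{0,1} keeps every argument non-negative
  k=0: (−1)^1·4.8990/(2)·0.5147^3·0.8574^1 = -0.286342
  k=1: (−1)^2·4.8990/(2)·0.5147^1·0.8574^3 = +0.794577
d^2_{1,0}(2.0603) = -0.286342 +0.794577 = +0.508235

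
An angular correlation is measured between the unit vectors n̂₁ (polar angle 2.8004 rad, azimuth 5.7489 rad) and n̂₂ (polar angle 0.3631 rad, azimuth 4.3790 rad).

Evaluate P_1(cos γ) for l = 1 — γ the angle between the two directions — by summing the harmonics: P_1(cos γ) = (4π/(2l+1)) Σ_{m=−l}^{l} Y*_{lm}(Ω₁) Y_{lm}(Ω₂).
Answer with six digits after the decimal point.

Expand P_1 via completeness: Σ_{m} conj(Y_{1,m}) at Ω₁ times Y_{1,m} at Ω₂ —
  [-1]  conj(Y_{1,-1})(Ω₁) = 0.09949 - 0.05887j ; Y_{1,-1}(Ω₂) = -0.04016 + 0.11595j ; Δ = 0.00283 + 0.01390j
  [+0]  conj(Y_{1,0})(Ω₁) = -0.46044 + 0.00000j ; Y_{1,0}(Ω₂) = 0.45675 + 0.00000j ; Δ = -0.21030 + 0.00000j
  [+1]  conj(Y_{1,1})(Ω₁) = -0.09949 - 0.05887j ; Y_{1,1}(Ω₂) = 0.04016 + 0.11595j ; Δ = 0.00283 - 0.01390j
Total Σ_m = -0.20464 + 0.00000j. Multiply by 4.188790: -0.85720 + 0.00000j. P_1(cos γ) = -0.857200

-0.857200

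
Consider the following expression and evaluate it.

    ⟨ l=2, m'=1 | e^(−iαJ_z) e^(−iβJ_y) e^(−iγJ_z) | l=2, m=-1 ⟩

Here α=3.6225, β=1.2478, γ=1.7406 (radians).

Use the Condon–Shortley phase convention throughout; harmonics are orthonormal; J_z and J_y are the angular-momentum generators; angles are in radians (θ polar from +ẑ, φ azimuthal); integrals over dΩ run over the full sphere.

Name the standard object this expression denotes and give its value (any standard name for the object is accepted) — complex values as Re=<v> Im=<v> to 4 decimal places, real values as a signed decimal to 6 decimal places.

This is a Wigner D-matrix element — the rotation-matrix element ⟨l m'| R(α,β,γ) |l m⟩ in the angular-momentum basis.
D^2_{1,-1}(3.6225,1.2478,1.7406) = e^{-i·1·3.6225}·d^2_{1,-1}(1.2478)·e^{-i·-1·1.7406}. Compute d first:
Half-angle: c=0.811606, s=0.584205. N=√(6·1·1·6)=6.000000
Admissible k: 0..1 (factorial args all ≥0)
  k=0: (−1)^2·6.0000/(2)·0.8116^2·0.5842^2 = +0.674438
  k=1: (−1)^3·6.0000/(6)·0.8116^0·0.5842^4 = -0.116482
d^2_{1,-1}(1.2478) = +0.674438 -0.116482 = +0.557956
Attach z-rotation phases: D = e^{-i(1)(3.6225)}·(+0.557956)·e^{-i(-1)(1.7406)} = -0.170796-0.531172i

Wigner D-matrix element, Re=-0.1708 Im=-0.5312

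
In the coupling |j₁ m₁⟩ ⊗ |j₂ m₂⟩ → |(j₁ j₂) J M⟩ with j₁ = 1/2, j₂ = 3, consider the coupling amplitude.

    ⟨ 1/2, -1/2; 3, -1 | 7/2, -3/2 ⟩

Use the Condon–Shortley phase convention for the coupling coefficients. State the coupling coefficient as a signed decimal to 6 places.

+0.845154

triangle: 0!·1!·6!/8! = 720/40320
(j±m)!: 0!·1!·2!·4!·2!·5! = 11520
prefactor² = (2J+1)·Δ·N² = 11520/7
  k=0: +1/(0!·0!·1!·2!·0!·4!) = 1/48
Σ = 1/48  ⇒  CG² = 11520/7·(1/48)² = 5/7
CG = +√(5/7) = +0.845154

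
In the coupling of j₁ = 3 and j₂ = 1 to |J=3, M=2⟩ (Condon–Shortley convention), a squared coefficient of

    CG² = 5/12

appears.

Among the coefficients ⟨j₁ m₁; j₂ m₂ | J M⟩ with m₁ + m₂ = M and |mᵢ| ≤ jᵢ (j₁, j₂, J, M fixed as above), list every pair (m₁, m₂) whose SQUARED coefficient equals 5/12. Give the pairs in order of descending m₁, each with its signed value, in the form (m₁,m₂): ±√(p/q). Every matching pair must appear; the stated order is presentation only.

Admissible pairs with m₁+m₂ = M = 2: (1,1), (2,0), (3,-1)
  (m₁,m₂)=(3,-1): CG² = 1/4, CG = +√(1/4)
  (m₁,m₂)=(2,0): CG² = 1/3, CG = +√(1/3)
  (m₁,m₂)=(1,1): CG² = 5/12, CG = −√(5/12)   ← matches the target
Pairs with CG² = 5/12: (1,1): −√(5/12)

(1,1): −√(5/12)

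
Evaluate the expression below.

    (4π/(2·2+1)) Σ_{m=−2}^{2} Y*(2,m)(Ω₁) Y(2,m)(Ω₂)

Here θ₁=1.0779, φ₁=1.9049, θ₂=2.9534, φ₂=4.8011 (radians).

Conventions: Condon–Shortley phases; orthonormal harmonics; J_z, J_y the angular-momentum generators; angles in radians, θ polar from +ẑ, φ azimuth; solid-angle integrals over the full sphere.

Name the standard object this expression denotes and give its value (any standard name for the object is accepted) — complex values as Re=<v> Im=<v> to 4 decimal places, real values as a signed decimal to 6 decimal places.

This sum is the spherical-harmonic addition theorem: it equals the Legendre polynomial P_l(cos γ) of the angle γ between the two directions.
Summing Y*_{l m}(θ₁,φ₁)·Y_{l m}(θ₂,φ₂) over m ∈ [−2, 2]; prefactor 4π/(2·2+1) = 2.513274:
  m=-2: (-0.23531 - 0.18574j) × (-0.01331 + 0.00239j) = 0.00357 + 0.00191j  (running Σ = 0.00357 + 0.00191j)
  m=-1: (-0.10560 + 0.30423j) × (-0.01258 - 0.14142j) = 0.04435 + 0.01111j  (running Σ = 0.04793 + 0.01302j)
  m=0: (-0.10354 + 0.00000j) × (0.59767 + 0.00000j) = -0.06188 + 0.00000j  (running Σ = -0.01396 + 0.01302j)
  m=1: (0.10560 + 0.30423j) × (0.01258 - 0.14142j) = 0.04435 - 0.01111j  (running Σ = 0.03040 + 0.00191j)
  m=2: (-0.23531 + 0.18574j) × (-0.01331 - 0.00239j) = 0.00357 - 0.00191j  (running Σ = 0.03397 + 0.00000j)
Σ over m = 0.03397 + 0.00000j; ×(4π/5) → 0.08538 + 0.00000j. Real part: 0.085379

Legendre polynomial (addition theorem), +0.085379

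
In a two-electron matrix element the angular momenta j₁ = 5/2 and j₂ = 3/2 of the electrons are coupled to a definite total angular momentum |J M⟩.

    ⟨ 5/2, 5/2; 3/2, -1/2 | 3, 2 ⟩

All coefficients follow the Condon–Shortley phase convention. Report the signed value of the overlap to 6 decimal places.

j₁+j₂−J=1  J+j₁−j₂=4  J−j₁+j₂=2  j₁+j₂+J+1=8
(j₁±m₁, j₂±m₂, J±M) = (5,0,1,2,5,1)
P² = 240
sum k=0..0:
  [0] +1/24 = 1/24
S = 1/24
C² = P²·S² = 5/12 ; C = +0.645497

+0.645497  (= +√(5/12))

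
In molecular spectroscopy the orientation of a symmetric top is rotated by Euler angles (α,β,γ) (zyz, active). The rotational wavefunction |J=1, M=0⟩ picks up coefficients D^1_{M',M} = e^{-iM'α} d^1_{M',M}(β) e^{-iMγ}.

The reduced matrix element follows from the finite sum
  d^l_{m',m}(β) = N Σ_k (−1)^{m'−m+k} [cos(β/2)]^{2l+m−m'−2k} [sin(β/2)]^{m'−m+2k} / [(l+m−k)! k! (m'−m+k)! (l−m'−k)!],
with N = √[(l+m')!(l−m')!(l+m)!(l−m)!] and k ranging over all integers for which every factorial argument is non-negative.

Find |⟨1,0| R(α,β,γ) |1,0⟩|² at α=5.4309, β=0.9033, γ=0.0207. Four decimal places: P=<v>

Split into d^1_{0,0}(β=0.9033) × two z-phases.
Half-angle: c=0.899728, s=0.436451. N=√(1·1·1·1)=1.000000
k∈{0,1} keeps every argument non-negative
  k=0: (−1)^0·1.0000/(1)·0.8997^2·0.4365^0 = +0.809511
  k=1: (−1)^1·1.0000/(1)·0.8997^0·0.4365^2 = -0.190489
d^1_{0,0}(0.9033) = +0.809511 -0.190489 = +0.619022
|D^1_{0,0}|² = |d^1_{0,0}(β)|² = (+0.619022)² = 0.383188 (the z-rotation phases have unit modulus)

P=0.3832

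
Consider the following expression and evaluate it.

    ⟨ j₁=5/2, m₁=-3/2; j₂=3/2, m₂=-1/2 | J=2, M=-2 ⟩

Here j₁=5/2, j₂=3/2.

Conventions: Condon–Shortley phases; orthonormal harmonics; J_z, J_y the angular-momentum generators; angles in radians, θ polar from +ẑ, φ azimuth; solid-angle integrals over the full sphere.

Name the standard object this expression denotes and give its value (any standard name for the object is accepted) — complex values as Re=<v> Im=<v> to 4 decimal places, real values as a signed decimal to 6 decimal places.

Clebsch–Gordan coefficient, −√(8/21) ≈ -0.617213

This is a Clebsch–Gordan (vector-coupling) coefficient.
j₁+j₂−J=2  J+j₁−j₂=3  J−j₁+j₂=1  j₁+j₂+J+1=7
(j₁±m₁, j₂±m₂, J±M) = (1,4,1,2,0,4)
P² = 96/7
sum k=1..1:
  [1] −1/6 = -1/6
S = -1/6
C² = P²·S² = 8/21 ; C = -0.617213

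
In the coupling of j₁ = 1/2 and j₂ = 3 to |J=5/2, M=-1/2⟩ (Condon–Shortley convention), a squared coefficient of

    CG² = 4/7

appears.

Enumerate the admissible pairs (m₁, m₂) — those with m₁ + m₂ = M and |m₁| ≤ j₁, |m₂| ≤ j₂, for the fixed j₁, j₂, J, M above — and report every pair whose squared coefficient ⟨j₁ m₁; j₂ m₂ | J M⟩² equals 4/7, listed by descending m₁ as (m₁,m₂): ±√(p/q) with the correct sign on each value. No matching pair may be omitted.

(1/2,-1): +√(4/7)

Admissible pairs with m₁+m₂ = M = -1/2: (-1/2,0), (1/2,-1)
  (m₁,m₂)=(1/2,-1): CG² = 4/7, CG = +√(4/7)   ← matches the target
  (m₁,m₂)=(-1/2,0): CG² = 3/7, CG = −√(3/7)
Pairs with CG² = 4/7: (1/2,-1): +√(4/7)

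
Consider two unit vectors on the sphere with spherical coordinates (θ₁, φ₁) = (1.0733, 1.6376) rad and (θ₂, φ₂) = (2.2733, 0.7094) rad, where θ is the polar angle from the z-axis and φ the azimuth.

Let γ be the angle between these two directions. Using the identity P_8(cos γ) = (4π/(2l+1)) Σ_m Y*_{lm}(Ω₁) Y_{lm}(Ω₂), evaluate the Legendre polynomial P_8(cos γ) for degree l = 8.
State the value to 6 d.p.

Term-by-term m-sum for l=8 (normalisation 4π/17 = 0.739198):
  term(m=-8) = (0.004519, 0.009896)   from Y*(Ω₁)=(0.157758, 0.093374), Y(Ω₂)=(0.048712, 0.033900)
  term(m=-7) = (-0.078199, -0.017012)   from Y*(Ω₁)=(0.179502, -0.355461), Y(Ω₂)=(-0.050384, -0.194549)
  term(m=-6) = (0.123944, -0.107395)   from Y*(Ω₁)=(-0.385671, -0.163433), Y(Ω₂)=(-0.172410, 0.351524)
  term(m=-5) = (0.002680, 0.037476)   from Y*(Ω₁)=(-0.027749, 0.079963), Y(Ω₂)=(0.407914, -0.175069)
  term(m=-4) = (0.044525, 0.028615)   from Y*(Ω₁)=(-0.301606, -0.082568), Y(Ω₂)=(-0.161495, -0.050664)
  term(m=-3) = (0.063172, -0.023562)   from Y*(Ω₁)=(-0.050600, 0.249094), Y(Ω₂)=(-0.140317, -0.225105)
  term(m=-2) = (0.018089, -0.061603)   from Y*(Ω₁)=(-0.194457, -0.026137), Y(Ω₂)=(-0.049546, 0.323455)
  term(m=-1) = (-0.022327, -0.029825)   from Y*(Ω₁)=(-0.019876, 0.297089), Y(Ω₂)=(-0.094938, 0.081503)
  term(m=+0) = (-0.054002, -0.000000)   from Y*(Ω₁)=(-0.155349, -0.000000), Y(Ω₂)=(0.347618, 0.000000)
  term(m=+1) = (-0.022327, 0.029825)   from Y*(Ω₁)=(0.019876, 0.297089), Y(Ω₂)=(0.094938, 0.081503)
  term(m=+2) = (0.018089, 0.061603)   from Y*(Ω₁)=(-0.194457, 0.026137), Y(Ω₂)=(-0.049546, -0.323455)
  term(m=+3) = (0.063172, 0.023562)   from Y*(Ω₁)=(0.050600, 0.249094), Y(Ω₂)=(0.140317, -0.225105)
  term(m=+4) = (0.044525, -0.028615)   from Y*(Ω₁)=(-0.301606, 0.082568), Y(Ω₂)=(-0.161495, 0.050664)
  term(m=+5) = (0.002680, -0.037476)   from Y*(Ω₁)=(0.027749, 0.079963), Y(Ω₂)=(-0.407914, -0.175069)
  term(m=+6) = (0.123944, 0.107395)   from Y*(Ω₁)=(-0.385671, 0.163433), Y(Ω₂)=(-0.172410, -0.351524)
  term(m=+7) = (-0.078199, 0.017012)   from Y*(Ω₁)=(-0.179502, -0.355461), Y(Ω₂)=(0.050384, -0.194549)
  term(m=+8) = (0.004519, -0.009896)   from Y*(Ω₁)=(0.157758, -0.093374), Y(Ω₂)=(0.048712, -0.033900)
Total Σ_m = (0.258805, 0.000000). Multiply by 0.739198: (0.191308, 0.000000). P_8(cos γ) = 0.191308

0.191308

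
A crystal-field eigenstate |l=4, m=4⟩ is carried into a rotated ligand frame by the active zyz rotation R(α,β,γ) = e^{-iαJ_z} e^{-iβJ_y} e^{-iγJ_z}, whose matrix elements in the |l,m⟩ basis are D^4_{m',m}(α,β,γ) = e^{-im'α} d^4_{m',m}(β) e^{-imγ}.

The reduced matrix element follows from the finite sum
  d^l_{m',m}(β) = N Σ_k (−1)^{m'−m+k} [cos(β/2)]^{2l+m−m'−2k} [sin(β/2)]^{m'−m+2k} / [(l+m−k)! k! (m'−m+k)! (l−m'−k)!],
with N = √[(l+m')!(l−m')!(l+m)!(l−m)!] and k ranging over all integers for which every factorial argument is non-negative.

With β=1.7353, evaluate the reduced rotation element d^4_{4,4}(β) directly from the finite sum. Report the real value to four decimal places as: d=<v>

d=0.0306

d^4_{4,4}(β=1.7353) via the finite sum:
Half-angle: c=0.646621, s=0.762811. N=√(40320·1·40320·1)=40320.000000
k: max(0,(4)−(4))=0 … min(4+(4),4−(4))=0
  k=0: (−1)^0·40320.0000/(40320)·0.6466^8·0.7628^0 = +0.030563
d^4_{4,4}(1.7353) = +0.030563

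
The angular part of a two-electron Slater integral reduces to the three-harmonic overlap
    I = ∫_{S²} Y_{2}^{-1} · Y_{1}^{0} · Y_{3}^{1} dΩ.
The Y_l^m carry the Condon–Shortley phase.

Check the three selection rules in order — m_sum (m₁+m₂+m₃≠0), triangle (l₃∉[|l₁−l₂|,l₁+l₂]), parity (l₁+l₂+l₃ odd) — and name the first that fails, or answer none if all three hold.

m₁+m₂+m₃ = -1 + 0 + 1 = 0  ✓
triangle: |2−1|=1 ≤ l₃=3 ≤ 2+1=3  ✓
parity: l₁+l₂+l₃ = 6 is even  ✓

none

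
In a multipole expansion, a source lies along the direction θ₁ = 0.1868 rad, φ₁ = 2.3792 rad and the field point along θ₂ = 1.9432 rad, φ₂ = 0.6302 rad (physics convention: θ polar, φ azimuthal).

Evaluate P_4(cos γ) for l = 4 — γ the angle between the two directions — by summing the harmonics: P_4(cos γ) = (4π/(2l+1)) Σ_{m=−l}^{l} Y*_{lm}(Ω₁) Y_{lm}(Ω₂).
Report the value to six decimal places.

-0.090745

Term-by-term m-sum for l=4 (normalisation 4π/9 = 1.396263):
  term(m=-4) = (0.000133, 0.000115)   from Y*(Ω₁)=(-0.000524, -0.000048), Y(Ω₂)=(-0.270961, -0.193766)
  term(m=-3) = (-0.001477, 0.002495)   from Y*(Ω₁)=(0.005173, 0.005941), Y(Ω₂)=(0.115707, 0.349388)
  term(m=-2) = (0.001324, 0.000493)   from Y*(Ω₁)=(0.003056, -0.066371), Y(Ω₂)=(-0.006495, 0.020248)
  term(m=-1) = (-0.019120, 0.106156)   from Y*(Ω₁)=(-0.234661, 0.224105), Y(Ω₂)=(0.268565, -0.195897)
  term(m=+0) = (-0.026709, 0.000000)   from Y*(Ω₁)=(0.704746, -0.000000), Y(Ω₂)=(-0.037899, 0.000000)
  term(m=+1) = (-0.019120, -0.106156)   from Y*(Ω₁)=(0.234661, 0.224105), Y(Ω₂)=(-0.268565, -0.195897)
  term(m=+2) = (0.001324, -0.000493)   from Y*(Ω₁)=(0.003056, 0.066371), Y(Ω₂)=(-0.006495, -0.020248)
  term(m=+3) = (-0.001477, -0.002495)   from Y*(Ω₁)=(-0.005173, 0.005941), Y(Ω₂)=(-0.115707, 0.349388)
  term(m=+4) = (0.000133, -0.000115)   from Y*(Ω₁)=(-0.000524, 0.000048), Y(Ω₂)=(-0.270961, 0.193766)
Total Σ_m = (-0.064991, 0.000000). Multiply by 1.396263: (-0.090745, 0.000000). P_4(cos γ) = -0.090745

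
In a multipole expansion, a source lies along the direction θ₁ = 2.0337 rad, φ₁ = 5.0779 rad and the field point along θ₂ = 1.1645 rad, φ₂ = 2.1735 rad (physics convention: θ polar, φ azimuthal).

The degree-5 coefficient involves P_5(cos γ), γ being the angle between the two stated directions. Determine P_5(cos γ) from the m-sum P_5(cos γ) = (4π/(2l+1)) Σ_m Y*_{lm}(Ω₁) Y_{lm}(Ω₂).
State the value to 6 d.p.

Term-by-term m-sum for l=5 (normalisation 4π/11 = 1.142397):
  m=-5: (0.257453, 0.067595) × (-0.038773, 0.301079) = (-0.030334, 0.074893)  (running Σ = (-0.030334, 0.074893))
  m=-4: (-0.045595, -0.417602) × (-0.307548, -0.275662) = (-0.101094, 0.141001)  (running Σ = (-0.131428, 0.215894))
  m=-3: (-0.175189, 0.089932) × (0.105743, -0.025576) = (-0.016225, 0.013990)  (running Σ = (-0.147653, 0.229885))
  m=-2: (-0.181236, -0.162526) × (0.107319, -0.280522) = (-0.065042, 0.033399)  (running Σ = (-0.212695, 0.263283))
  m=-1: (-0.097990, 0.256045) × (0.112469, 0.163446) = (-0.052870, 0.012781)  (running Σ = (-0.265565, 0.276064))
  m=0: (-0.185221, -0.000000) × (0.258996, 0.000000) = (-0.047972, -0.000000)  (running Σ = (-0.313537, 0.276064))
  m=1: (0.097990, 0.256045) × (-0.112469, 0.163446) = (-0.052870, -0.012781)  (running Σ = (-0.366407, 0.263283))
  m=2: (-0.181236, 0.162526) × (0.107319, 0.280522) = (-0.065042, -0.033399)  (running Σ = (-0.431449, 0.229885))
  m=3: (0.175189, 0.089932) × (-0.105743, -0.025576) = (-0.016225, -0.013990)  (running Σ = (-0.447674, 0.215894))
  m=4: (-0.045595, 0.417602) × (-0.307548, 0.275662) = (-0.101094, -0.141001)  (running Σ = (-0.548768, 0.074893))
  m=5: (-0.257453, 0.067595) × (0.038773, 0.301079) = (-0.030334, -0.074893)  (running Σ = (-0.579102, -0.000000))
Σ over m = (-0.579102, -0.000000); ×(4π/11) → (-0.661564, -0.000000). Real part: -0.661564

-0.661564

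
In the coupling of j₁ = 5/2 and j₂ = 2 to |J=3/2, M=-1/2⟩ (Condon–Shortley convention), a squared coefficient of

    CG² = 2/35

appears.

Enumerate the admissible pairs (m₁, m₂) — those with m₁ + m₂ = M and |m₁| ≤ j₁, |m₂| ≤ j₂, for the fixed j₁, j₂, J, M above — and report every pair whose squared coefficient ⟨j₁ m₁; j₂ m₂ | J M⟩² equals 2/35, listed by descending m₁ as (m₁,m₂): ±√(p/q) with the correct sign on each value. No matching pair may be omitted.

(-1/2,0): +√(2/35)

Admissible pairs with m₁+m₂ = M = -1/2: (-5/2,2), (-3/2,1), (-1/2,0), (1/2,-1), (3/2,-2)
  (m₁,m₂)=(3/2,-2): CG² = 32/105, CG = +√(32/105)
  (m₁,m₂)=(1/2,-1): CG² = 5/21, CG = −√(5/21)
  (m₁,m₂)=(-1/2,0): CG² = 2/35, CG = +√(2/35)   ← matches the target
  (m₁,m₂)=(-3/2,1): CG² = 2/105, CG = +√(2/105)
  (m₁,m₂)=(-5/2,2): CG² = 8/21, CG = −√(8/21)
Pairs with CG² = 2/35: (-1/2,0): +√(2/35)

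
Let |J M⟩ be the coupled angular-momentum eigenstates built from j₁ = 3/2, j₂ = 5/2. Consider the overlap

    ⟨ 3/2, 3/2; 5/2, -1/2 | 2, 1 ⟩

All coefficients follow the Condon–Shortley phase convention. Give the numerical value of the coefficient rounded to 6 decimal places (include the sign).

+0.566947

j₁+j₂−J=2  J+j₁−j₂=1  J−j₁+j₂=3  j₁+j₂+J+1=7
(j₁±m₁, j₂±m₂, J±M) = (3,0,2,3,3,1)
P² = 36/7
sum k=0..0:
  [0] +1/4 = 1/4
S = 1/4
C² = P²·S² = 9/28 ; C = +0.566947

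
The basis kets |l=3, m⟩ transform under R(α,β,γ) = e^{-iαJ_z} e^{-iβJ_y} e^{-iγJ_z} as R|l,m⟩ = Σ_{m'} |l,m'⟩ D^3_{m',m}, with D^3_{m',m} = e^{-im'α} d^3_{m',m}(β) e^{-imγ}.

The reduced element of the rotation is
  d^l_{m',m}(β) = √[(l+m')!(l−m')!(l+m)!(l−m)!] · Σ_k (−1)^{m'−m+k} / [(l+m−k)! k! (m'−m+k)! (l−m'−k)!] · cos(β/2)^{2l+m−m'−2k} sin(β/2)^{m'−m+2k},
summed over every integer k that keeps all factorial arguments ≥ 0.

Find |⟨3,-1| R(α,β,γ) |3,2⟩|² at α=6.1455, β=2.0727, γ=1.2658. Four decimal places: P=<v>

P=0.0518

D^3_{-1,2}(6.1455,2.0727,1.2658) = e^{-i·-1·6.1455}·d^3_{-1,2}(2.0727)·e^{-i·2·1.2658}. Compute d first:
c=cos(2.072700/2)=0.509365, s=sin(2.072700/2)=0.860551; N=√[2·24·120·1]=75.894664
k∈{3,4} keeps every argument non-negative
  k=3: (−1)^0·75.8947/(12)·0.5094^3·0.8606^3 = +0.532655
  k=4: (−1)^1·75.8947/(24)·0.5094^1·0.8606^5 = -0.760171
d^3_{-1,2}(2.0727) = +0.532655 -0.760171 = -0.227516
|D^3_{-1,2}|² = |d^3_{-1,2}(β)|² = (-0.227516)² = 0.051764 (the z-rotation phases have unit modulus)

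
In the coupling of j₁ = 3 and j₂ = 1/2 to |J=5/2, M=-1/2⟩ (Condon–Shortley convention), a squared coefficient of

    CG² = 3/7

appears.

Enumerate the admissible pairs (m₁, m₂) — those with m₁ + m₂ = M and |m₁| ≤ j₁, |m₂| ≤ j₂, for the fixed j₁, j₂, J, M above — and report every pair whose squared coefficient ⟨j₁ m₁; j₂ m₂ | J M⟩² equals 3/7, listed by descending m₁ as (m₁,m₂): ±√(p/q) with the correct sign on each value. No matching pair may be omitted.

Admissible pairs with m₁+m₂ = M = -1/2: (-1,1/2), (0,-1/2)
  (m₁,m₂)=(0,-1/2): CG² = 3/7, CG = +√(3/7)   ← matches the target
  (m₁,m₂)=(-1,1/2): CG² = 4/7, CG = −√(4/7)
Pairs with CG² = 3/7: (0,-1/2): +√(3/7)

(0,-1/2): +√(3/7)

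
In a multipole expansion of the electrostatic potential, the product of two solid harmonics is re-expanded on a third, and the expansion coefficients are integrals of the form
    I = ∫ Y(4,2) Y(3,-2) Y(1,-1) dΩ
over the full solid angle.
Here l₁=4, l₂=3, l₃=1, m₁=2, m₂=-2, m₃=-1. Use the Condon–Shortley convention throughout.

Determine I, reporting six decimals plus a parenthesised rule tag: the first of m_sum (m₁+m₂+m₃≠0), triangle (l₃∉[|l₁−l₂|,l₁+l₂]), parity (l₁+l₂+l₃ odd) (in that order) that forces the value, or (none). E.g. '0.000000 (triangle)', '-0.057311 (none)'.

2 − 2 − 1 = -1 ≠ 0: azimuthal integral kills it; I = 0

0.000000 (m_sum)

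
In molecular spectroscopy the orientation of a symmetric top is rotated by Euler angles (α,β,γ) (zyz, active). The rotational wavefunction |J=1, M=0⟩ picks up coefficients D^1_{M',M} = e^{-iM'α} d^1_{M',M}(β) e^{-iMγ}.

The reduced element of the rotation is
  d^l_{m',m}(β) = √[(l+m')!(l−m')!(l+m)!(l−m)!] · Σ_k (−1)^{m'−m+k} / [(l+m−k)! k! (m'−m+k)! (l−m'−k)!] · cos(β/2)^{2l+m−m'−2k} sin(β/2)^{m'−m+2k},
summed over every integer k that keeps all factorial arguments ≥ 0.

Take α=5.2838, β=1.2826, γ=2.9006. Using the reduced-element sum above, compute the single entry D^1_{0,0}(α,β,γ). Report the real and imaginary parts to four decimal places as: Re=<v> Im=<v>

Split into d^1_{0,0}(β=1.2826) × two z-phases.
With c≡cos(β/2)=0.801319 and s≡sin(β/2)=0.598238, N=[1·1·1·1]^{1/2}=1.000000
k: max(0,(0)−(0))=0 … min(1+(0),1−(0))=1
  k=0: (−1)^0·1.0000/(1)·0.8013^2·0.5982^0 = +0.642112
  k=1: (−1)^1·1.0000/(1)·0.8013^0·0.5982^2 = -0.357888
d^1_{0,0}(1.2826) = +0.642112 -0.357888 = +0.284223
D = (+1.000000+0.000000i)·(+0.284223)·(+1.000000+0.000000i) = +0.284223+0.000000i

Re=0.2842 Im=0.0000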